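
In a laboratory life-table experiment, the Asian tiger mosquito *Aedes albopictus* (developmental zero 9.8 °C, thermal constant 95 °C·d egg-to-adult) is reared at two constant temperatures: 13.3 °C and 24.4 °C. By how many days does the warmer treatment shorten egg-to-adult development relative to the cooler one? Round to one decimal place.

20.6 days

At 13.3 °C: 95 / (13.3 − 9.8) = 95 / 3.5 = 27.143 d.
At 24.4 °C: 95 / (24.4 − 9.8) = 95 / 14.6 = 6.507 d.
Difference = |27.143 − 6.507| = 20.636 ≈ 20.6 days.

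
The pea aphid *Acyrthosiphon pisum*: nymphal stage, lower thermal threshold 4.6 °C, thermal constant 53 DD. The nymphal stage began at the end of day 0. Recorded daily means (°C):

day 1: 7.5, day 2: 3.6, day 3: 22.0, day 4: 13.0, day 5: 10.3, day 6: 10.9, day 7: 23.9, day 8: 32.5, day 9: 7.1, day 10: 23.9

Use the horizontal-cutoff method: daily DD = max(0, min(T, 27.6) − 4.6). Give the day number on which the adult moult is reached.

Daily DD above 4.6 °C (capped at 23.0): 2.9, 0.0, 17.4, 8.4, 5.7, 6.3, 19.3, 23.0, 2.5, 19.3.
Cumulative: 2.9, 2.9, 20.3, 28.7, 34.4, 40.7, 60.0, 83.0, 85.5, 104.8.
The total first reaches 53 DD on day 7.

day 7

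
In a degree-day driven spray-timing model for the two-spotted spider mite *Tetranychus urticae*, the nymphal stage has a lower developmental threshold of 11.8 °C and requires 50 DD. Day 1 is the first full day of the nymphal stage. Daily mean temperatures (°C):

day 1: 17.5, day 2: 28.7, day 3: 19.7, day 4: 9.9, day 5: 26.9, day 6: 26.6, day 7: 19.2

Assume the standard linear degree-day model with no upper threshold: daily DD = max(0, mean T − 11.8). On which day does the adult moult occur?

Daily DD above 11.8 °C: 5.7, 16.9, 7.9, 0.0, 15.1, 14.8, 7.4.
Cumulative: 5.7, 22.6, 30.5, 30.5, 45.6, 60.4, 67.8.
The total first reaches 50 DD on day 6.

day 6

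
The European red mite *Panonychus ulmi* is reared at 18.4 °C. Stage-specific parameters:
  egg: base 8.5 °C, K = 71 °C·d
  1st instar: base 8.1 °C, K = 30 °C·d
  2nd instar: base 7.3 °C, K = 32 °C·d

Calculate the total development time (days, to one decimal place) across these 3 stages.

egg: 71 / (18.4 − 8.5) = 71 / 9.9 = 7.172 d.
1st instar: 30 / (18.4 − 8.1) = 30 / 10.3 = 2.913 d.
2nd instar: 32 / (18.4 − 7.3) = 32 / 11.1 = 2.883 d.
Sum = 12.967 ≈ 13.0 days.

13.0 days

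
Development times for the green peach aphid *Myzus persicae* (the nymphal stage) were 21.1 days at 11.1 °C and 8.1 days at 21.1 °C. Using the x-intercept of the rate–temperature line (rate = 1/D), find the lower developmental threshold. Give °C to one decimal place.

4.9 °C

Equal thermal constants: D₁(T₁ − T_b) = D₂(T₂ − T_b).
21.1·(11.1 − T_b) = 8.1·(21.1 − T_b)
T_b = (21.1·11.1 − 8.1·21.1) / (21.1 − 8.1) = 63.30 / 13.0 = 4.869 °C ≈ 4.9 °C.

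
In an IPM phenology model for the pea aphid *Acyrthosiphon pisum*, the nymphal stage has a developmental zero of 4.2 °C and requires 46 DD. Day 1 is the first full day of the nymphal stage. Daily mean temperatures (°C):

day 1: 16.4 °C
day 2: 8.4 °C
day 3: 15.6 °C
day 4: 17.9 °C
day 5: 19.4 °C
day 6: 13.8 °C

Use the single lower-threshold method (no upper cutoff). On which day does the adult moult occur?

day 5

Daily DD above 4.2 °C: 12.2, 4.2, 11.4, 13.7, 15.2, 9.6.
Cumulative: 12.2, 16.4, 27.8, 41.5, 56.7, 66.3.
The total first reaches 46 DD on day 5.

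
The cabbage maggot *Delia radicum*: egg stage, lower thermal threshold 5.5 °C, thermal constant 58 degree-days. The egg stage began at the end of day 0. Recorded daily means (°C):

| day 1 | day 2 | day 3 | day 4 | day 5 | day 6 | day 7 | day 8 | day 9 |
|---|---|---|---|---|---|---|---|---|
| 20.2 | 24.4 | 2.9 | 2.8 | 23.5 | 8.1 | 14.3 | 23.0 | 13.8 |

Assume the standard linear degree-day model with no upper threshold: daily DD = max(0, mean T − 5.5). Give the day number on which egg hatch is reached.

Daily DD above 5.5 °C: 14.7, 18.9, 0.0, 0.0, 18.0, 2.6, 8.8, 17.5, 8.3.
Cumulative: 14.7, 33.6, 33.6, 33.6, 51.6, 54.2, 63.0, 80.5, 88.8.
The total first reaches 58 DD on day 7.

day 7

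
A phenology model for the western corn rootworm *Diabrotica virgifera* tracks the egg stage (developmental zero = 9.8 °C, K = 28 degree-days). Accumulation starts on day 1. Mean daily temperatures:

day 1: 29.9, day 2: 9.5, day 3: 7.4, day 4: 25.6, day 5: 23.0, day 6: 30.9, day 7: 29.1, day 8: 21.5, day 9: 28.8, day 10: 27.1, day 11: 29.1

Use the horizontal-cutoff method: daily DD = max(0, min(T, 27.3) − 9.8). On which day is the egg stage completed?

Daily DD above 9.8 °C (capped at 17.5): 17.5, 0.0, 0.0, 15.8, 13.2, 17.5, 17.5, 11.7, 17.5, 17.3, 17.5.
Cumulative: 17.5, 17.5, 17.5, 33.3, 46.5, 64.0, 81.5, 93.2, 110.7, 128.0, 145.5.
The total first reaches 28 DD on day 4.

day 4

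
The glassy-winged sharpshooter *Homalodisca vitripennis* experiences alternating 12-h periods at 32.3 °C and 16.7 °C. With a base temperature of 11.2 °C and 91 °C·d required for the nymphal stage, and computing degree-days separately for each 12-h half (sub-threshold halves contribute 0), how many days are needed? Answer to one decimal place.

6.8 days

Day half: max(0, 32.3 − 11.2) × 0.5 = 21.1 × 0.5 = 10.55 DD.
Night half: max(0, 16.7 − 11.2) × 0.5 = 5.5 × 0.5 = 2.75 DD.
Per 24 h: 13.30 DD/day.
Duration = 91 / 13.30 = 6.842 ≈ 6.8 days.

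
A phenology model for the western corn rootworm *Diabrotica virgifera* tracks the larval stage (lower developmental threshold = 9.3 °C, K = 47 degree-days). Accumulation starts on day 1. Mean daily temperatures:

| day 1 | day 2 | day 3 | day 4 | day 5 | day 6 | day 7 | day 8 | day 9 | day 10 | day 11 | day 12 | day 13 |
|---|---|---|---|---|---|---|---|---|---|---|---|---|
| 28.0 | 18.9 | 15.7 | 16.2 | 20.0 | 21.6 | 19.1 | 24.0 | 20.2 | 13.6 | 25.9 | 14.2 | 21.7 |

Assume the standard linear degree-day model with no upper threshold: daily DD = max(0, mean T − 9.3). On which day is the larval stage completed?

Daily DD above 9.3 °C: 18.7, 9.6, 6.4, 6.9, 10.7, 12.3, 9.8, 14.7, 10.9, 4.3, 16.6, 4.9, 12.4.
Cumulative: 18.7, 28.3, 34.7, 41.6, 52.3, 64.6, 74.4, 89.1, 100.0, 104.3, 120.9, 125.8, 138.2.
The total first reaches 47 DD on day 5.

day 5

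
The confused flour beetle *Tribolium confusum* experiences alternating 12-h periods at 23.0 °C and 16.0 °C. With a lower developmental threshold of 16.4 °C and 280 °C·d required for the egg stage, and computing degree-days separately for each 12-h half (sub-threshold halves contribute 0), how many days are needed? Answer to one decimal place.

84.8 days

Day half: max(0, 23.0 − 16.4) × 0.5 = 6.6 × 0.5 = 3.30 DD.
Night half: max(0, 16.0 − 16.4) × 0.5 = 0.0 × 0.5 = 0.00 DD.
Per 24 h: 3.30 DD/day.
Duration = 280 / 3.30 = 84.848 ≈ 84.8 days.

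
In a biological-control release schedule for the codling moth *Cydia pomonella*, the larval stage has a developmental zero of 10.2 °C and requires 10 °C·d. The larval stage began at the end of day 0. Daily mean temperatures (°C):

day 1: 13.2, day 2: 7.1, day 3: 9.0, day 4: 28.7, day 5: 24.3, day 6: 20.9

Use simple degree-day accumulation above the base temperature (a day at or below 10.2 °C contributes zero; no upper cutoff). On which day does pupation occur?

Daily DD above 10.2 °C: 3.0, 0.0, 0.0, 18.5, 14.1, 10.7.
Cumulative: 3.0, 3.0, 3.0, 21.5, 35.6, 46.3.
The total first reaches 10 DD on day 4.

day 4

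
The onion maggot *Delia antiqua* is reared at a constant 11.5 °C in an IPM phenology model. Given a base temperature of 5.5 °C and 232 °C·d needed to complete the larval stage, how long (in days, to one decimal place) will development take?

38.7 days

Daily accumulation = 11.5 − 5.5 = 6.0 DD/day.
Duration = 232 / 6.0 = 38.667 ≈ 38.7 days.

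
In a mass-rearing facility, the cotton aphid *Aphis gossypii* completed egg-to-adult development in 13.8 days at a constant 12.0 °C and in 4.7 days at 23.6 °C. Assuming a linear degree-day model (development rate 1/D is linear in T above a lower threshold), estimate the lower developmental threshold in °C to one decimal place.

Equal thermal constants: D₁(T₁ − T_b) = D₂(T₂ − T_b).
13.8·(12.0 − T_b) = 4.7·(23.6 − T_b)
T_b = (13.8·12.0 − 4.7·23.6) / (13.8 − 4.7) = 54.68 / 9.1 = 6.009 °C ≈ 6.0 °C.

6.0 °C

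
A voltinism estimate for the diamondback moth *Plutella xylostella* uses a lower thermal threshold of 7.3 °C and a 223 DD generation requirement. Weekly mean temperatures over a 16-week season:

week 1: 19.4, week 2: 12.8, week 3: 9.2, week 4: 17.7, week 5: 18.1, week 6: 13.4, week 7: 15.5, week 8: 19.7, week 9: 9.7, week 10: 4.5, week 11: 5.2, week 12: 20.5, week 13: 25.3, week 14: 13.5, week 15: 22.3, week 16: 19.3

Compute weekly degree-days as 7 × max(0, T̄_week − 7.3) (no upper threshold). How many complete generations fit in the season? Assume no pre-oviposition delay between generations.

Weekly DD (7 × max(0, T̄ − 7.3)): 84.7, 38.5, 13.3, 72.8, 75.6, 42.7, 57.4, 86.8, 16.8, 0.0, 0.0, 92.4, 126.0, 43.4, 105.0, 84.0.
Season total = 939.4 DD.
Complete generations = ⌊939.4 / 223⌋ = 4.

4 generations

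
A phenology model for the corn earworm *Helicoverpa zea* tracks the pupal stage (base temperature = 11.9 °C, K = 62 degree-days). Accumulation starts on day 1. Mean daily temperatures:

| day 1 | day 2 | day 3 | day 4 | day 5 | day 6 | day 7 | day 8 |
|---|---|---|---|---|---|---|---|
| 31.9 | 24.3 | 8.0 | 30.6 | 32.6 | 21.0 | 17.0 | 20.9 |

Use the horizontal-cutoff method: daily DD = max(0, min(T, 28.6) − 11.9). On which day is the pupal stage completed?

day 5

Daily DD above 11.9 °C (capped at 16.7): 16.7, 12.4, 0.0, 16.7, 16.7, 9.1, 5.1, 9.0.
Cumulative: 16.7, 29.1, 29.1, 45.8, 62.5, 71.6, 76.7, 85.7.
The total first reaches 62 DD on day 5.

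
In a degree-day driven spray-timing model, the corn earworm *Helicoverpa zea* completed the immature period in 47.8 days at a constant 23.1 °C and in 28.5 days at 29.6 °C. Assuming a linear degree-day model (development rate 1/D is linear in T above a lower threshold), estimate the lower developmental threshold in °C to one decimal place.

13.5 °C

Under the model K = D·(T − T_b), so D₁·(T₁ − T_b) = D₂·(T₂ − T_b).
47.8·(23.1 − T_b) = 28.5·(29.6 − T_b)
T_b = (47.8·23.1 − 28.5·29.6) / (47.8 − 28.5) = 260.58 / 19.3 = 13.502 °C ≈ 13.5 °C.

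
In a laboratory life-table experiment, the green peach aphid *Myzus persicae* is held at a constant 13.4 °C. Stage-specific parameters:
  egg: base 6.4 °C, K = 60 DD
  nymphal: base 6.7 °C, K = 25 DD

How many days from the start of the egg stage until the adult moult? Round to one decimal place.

egg: 60 / (13.4 − 6.4) = 60 / 7.0 = 8.571 d.
nymphal: 25 / (13.4 − 6.7) = 25 / 6.7 = 3.731 d.
Sum = 12.303 ≈ 12.3 days.

12.3 days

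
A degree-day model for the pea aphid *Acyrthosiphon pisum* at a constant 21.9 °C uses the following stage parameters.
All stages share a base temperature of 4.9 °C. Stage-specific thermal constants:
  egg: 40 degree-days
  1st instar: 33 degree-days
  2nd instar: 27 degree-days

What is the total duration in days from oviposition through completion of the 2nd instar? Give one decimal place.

5.9 days

Daily accumulation at 21.9 °C = 21.9 − 4.9 = 17.0 DD/day.
Total K = 40 + 33 + 27 = 100 DD.
Total duration = 100 / 17.0 = 5.882 ≈ 5.9 days.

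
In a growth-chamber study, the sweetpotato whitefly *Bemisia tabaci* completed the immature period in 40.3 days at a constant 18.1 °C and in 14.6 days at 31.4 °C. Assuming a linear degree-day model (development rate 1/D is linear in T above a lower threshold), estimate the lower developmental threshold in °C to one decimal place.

Linear rate model ⇒ the product D·(T − T_b) is constant across temperatures.
40.3·(18.1 − T_b) = 14.6·(31.4 − T_b)
T_b = (40.3·18.1 − 14.6·31.4) / (40.3 − 14.6) = 270.99 / 25.7 = 10.544 °C ≈ 10.5 °C.

10.5 °C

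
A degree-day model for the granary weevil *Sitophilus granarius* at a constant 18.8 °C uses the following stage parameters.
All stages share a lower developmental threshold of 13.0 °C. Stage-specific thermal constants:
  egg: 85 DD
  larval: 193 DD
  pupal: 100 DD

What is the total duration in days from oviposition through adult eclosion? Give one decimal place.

Daily accumulation at 18.8 °C = 18.8 − 13.0 = 5.8 DD/day.
Total K = 85 + 193 + 100 = 378 DD.
Total duration = 378 / 5.8 = 65.172 ≈ 65.2 days.

65.2 days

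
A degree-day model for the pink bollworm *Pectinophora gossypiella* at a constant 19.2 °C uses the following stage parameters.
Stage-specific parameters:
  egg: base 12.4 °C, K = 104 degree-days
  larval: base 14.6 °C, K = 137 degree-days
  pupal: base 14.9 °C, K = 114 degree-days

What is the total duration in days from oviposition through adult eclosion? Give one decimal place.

71.6 days

egg: 104 / (19.2 − 12.4) = 104 / 6.8 = 15.294 d.
larval: 137 / (19.2 − 14.6) = 137 / 4.6 = 29.783 d.
pupal: 114 / (19.2 − 14.9) = 114 / 4.3 = 26.512 d.
Sum = 71.588 ≈ 71.6 days.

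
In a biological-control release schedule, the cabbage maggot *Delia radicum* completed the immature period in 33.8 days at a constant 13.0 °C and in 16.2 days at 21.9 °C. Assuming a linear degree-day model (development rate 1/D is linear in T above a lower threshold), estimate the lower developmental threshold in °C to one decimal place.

4.8 °C

Linear rate model ⇒ the product D·(T − T_b) is constant across temperatures.
33.8·(13.0 − T_b) = 16.2·(21.9 − T_b)
T_b = (33.8·13.0 − 16.2·21.9) / (33.8 − 16.2) = 84.62 / 17.6 = 4.808 °C ≈ 4.8 °C.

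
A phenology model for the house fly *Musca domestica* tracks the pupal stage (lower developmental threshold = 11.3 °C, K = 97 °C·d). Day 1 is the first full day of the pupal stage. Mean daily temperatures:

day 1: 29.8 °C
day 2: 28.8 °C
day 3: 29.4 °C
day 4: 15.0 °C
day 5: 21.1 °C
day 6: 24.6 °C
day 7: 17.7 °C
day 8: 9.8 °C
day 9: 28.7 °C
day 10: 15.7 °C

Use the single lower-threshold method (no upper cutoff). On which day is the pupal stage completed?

Daily DD above 11.3 °C: 18.5, 17.5, 18.1, 3.7, 9.8, 13.3, 6.4, 0.0, 17.4, 4.4.
Cumulative: 18.5, 36.0, 54.1, 57.8, 67.6, 80.9, 87.3, 87.3, 104.7, 109.1.
The total first reaches 97 DD on day 9.

day 9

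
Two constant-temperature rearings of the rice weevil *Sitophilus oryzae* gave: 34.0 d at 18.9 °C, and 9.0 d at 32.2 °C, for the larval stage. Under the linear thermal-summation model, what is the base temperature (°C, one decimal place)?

14.1 °C

Equal thermal constants: D₁(T₁ − T_b) = D₂(T₂ − T_b).
34.0·(18.9 − T_b) = 9.0·(32.2 − T_b)
T_b = (34.0·18.9 − 9.0·32.2) / (34.0 − 9.0) = 352.80 / 25.0 = 14.112 °C ≈ 14.1 °C.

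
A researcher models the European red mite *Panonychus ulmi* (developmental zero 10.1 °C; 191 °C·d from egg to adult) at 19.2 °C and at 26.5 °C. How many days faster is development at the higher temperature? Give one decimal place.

9.3 days

At 19.2 °C: 191 / (19.2 − 10.1) = 191 / 9.1 = 20.989 d.
At 26.5 °C: 191 / (26.5 − 10.1) = 191 / 16.4 = 11.646 d.
Difference = |20.989 − 11.646| = 9.343 ≈ 9.3 days.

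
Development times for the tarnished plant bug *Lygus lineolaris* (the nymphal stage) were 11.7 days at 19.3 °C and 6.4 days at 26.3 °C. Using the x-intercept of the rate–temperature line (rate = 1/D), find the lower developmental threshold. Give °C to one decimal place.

10.8 °C

Under the model K = D·(T − T_b), so D₁·(T₁ − T_b) = D₂·(T₂ − T_b).
11.7·(19.3 − T_b) = 6.4·(26.3 − T_b)
T_b = (11.7·19.3 − 6.4·26.3) / (11.7 − 6.4) = 57.49 / 5.3 = 10.847 °C ≈ 10.8 °C.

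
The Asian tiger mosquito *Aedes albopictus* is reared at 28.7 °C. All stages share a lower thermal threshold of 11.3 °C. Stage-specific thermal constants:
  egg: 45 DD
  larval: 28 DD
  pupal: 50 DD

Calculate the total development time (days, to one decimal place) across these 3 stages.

Daily accumulation at 28.7 °C = 28.7 − 11.3 = 17.4 DD/day.
Total K = 45 + 28 + 50 = 123 DD.
Total duration = 123 / 17.4 = 7.069 ≈ 7.1 days.

7.1 days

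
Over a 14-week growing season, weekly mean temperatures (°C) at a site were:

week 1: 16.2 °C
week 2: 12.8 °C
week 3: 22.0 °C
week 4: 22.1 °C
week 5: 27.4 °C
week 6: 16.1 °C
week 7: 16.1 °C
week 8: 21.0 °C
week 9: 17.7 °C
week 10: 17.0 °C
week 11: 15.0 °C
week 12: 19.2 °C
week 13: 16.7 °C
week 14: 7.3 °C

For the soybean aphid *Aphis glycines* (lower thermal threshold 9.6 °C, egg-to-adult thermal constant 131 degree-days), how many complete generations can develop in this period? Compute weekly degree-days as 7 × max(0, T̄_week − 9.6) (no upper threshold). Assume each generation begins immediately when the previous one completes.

6 generations

Weekly DD (7 × max(0, T̄ − 9.6)): 46.2, 22.4, 86.8, 87.5, 124.6, 45.5, 45.5, 79.8, 56.7, 51.8, 37.8, 67.2, 49.7, 0.0.
Season total = 801.5 DD.
Complete generations = ⌊801.5 / 131⌋ = 6.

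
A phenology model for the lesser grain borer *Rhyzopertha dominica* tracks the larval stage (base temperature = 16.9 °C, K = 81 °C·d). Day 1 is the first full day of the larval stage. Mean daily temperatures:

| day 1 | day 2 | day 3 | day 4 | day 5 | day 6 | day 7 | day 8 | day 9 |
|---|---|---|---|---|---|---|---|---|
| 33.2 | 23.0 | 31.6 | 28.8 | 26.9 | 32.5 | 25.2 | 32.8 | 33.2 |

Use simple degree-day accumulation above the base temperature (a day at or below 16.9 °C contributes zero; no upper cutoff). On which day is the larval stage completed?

day 7

Daily DD above 16.9 °C: 16.3, 6.1, 14.7, 11.9, 10.0, 15.6, 8.3, 15.9, 16.3.
Cumulative: 16.3, 22.4, 37.1, 49.0, 59.0, 74.6, 82.9, 98.8, 115.1.
The total first reaches 81 DD on day 7.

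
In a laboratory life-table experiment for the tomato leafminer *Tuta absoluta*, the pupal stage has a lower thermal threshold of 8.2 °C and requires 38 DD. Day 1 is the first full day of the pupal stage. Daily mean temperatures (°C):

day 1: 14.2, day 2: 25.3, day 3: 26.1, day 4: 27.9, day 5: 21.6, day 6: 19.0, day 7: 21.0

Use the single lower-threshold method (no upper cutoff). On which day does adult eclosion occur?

Daily DD above 8.2 °C: 6.0, 17.1, 17.9, 19.7, 13.4, 10.8, 12.8.
Cumulative: 6.0, 23.1, 41.0, 60.7, 74.1, 84.9, 97.7.
The total first reaches 38 DD on day 3.

day 3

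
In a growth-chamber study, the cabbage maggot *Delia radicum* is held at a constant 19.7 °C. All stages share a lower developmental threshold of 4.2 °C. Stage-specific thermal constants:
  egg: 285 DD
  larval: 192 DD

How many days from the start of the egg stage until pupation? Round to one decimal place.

30.8 days

Daily accumulation at 19.7 °C = 19.7 − 4.2 = 15.5 DD/day.
Total K = 285 + 192 = 477 DD.
Total duration = 477 / 15.5 = 30.774 ≈ 30.8 days.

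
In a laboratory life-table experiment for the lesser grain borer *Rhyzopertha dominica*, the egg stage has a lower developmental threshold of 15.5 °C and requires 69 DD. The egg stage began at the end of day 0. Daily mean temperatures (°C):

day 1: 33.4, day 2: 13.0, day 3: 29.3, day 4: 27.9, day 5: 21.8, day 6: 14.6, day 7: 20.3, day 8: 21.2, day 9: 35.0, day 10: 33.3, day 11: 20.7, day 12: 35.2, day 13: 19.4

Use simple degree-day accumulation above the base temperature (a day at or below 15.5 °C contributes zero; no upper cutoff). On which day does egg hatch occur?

Daily DD above 15.5 °C: 17.9, 0.0, 13.8, 12.4, 6.3, 0.0, 4.8, 5.7, 19.5, 17.8, 5.2, 19.7, 3.9.
Cumulative: 17.9, 17.9, 31.7, 44.1, 50.4, 50.4, 55.2, 60.9, 80.4, 98.2, 103.4, 123.1, 127.0.
The total first reaches 69 DD on day 9.

day 9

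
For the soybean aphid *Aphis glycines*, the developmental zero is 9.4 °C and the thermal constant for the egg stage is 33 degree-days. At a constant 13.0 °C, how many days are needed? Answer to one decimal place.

Daily accumulation = 13.0 − 9.4 = 3.6 DD/day.
Duration = 33 / 3.6 = 9.167 ≈ 9.2 days.

9.2 days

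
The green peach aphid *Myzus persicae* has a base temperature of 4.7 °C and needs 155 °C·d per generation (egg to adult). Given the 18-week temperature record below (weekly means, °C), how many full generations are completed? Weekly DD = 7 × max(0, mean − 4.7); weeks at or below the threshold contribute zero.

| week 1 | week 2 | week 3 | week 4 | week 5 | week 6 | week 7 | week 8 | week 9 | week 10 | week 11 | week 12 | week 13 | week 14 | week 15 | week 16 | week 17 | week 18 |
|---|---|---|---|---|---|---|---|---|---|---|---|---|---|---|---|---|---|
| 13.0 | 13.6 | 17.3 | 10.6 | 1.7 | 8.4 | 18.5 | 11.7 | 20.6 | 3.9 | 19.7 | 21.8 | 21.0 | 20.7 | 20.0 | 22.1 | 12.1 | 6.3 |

Weekly DD (7 × max(0, T̄ − 4.7)): 58.1, 62.3, 88.2, 41.3, 0.0, 25.9, 96.6, 49.0, 111.3, 0.0, 105.0, 119.7, 114.1, 112.0, 107.1, 121.8, 51.8, 11.2.
Season total = 1275.4 DD.
Complete generations = ⌊1275.4 / 155⌋ = 8.

8 generations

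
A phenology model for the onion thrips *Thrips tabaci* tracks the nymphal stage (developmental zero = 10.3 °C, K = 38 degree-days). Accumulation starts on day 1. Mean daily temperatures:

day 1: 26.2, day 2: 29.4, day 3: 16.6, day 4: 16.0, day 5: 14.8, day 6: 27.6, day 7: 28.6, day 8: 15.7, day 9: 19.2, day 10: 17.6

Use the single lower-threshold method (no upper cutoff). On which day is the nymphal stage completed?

Daily DD above 10.3 °C: 15.9, 19.1, 6.3, 5.7, 4.5, 17.3, 18.3, 5.4, 8.9, 7.3.
Cumulative: 15.9, 35.0, 41.3, 47.0, 51.5, 68.8, 87.1, 92.5, 101.4, 108.7.
The total first reaches 38 DD on day 3.

day 3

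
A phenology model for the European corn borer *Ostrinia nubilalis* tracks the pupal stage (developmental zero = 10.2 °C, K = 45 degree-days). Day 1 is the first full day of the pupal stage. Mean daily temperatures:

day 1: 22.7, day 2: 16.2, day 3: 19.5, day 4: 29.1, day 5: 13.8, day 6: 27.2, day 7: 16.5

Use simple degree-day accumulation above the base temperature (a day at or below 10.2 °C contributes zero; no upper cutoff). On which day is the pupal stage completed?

Daily DD above 10.2 °C: 12.5, 6.0, 9.3, 18.9, 3.6, 17.0, 6.3.
Cumulative: 12.5, 18.5, 27.8, 46.7, 50.3, 67.3, 73.6.
The total first reaches 45 DD on day 4.

day 4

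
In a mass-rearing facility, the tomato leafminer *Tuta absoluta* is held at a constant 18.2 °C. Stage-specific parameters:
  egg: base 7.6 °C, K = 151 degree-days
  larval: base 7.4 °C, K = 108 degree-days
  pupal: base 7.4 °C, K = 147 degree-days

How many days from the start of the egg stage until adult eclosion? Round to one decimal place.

egg: 151 / (18.2 − 7.6) = 151 / 10.6 = 14.245 d.
larval: 108 / (18.2 − 7.4) = 108 / 10.8 = 10.000 d.
pupal: 147 / (18.2 − 7.4) = 147 / 10.8 = 13.611 d.
Sum = 37.856 ≈ 37.9 days.

37.9 days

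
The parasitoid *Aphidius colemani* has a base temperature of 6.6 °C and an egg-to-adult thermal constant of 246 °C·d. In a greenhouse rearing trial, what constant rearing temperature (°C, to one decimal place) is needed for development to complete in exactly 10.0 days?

31.2 °C

Required daily accumulation = 246 / 10.0 = 24.600 DD/day.
T = T_base + 24.600 = 6.6 + 24.600 = 31.200 ≈ 31.2 °C.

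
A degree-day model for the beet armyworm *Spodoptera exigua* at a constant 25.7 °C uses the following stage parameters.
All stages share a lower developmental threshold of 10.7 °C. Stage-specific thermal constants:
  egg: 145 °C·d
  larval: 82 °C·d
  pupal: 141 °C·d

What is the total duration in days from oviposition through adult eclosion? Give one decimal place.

Daily accumulation at 25.7 °C = 25.7 − 10.7 = 15.0 DD/day.
Total K = 145 + 82 + 141 = 368 DD.
Total duration = 368 / 15.0 = 24.533 ≈ 24.5 days.

24.5 days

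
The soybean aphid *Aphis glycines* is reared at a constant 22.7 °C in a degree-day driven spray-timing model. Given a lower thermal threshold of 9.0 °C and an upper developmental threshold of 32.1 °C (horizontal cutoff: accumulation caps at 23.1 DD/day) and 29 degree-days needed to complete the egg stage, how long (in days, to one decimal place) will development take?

2.1 days

Daily accumulation = 22.7 − 9.0 = 13.7 DD/day.
Duration = 29 / 13.7 = 2.117 ≈ 2.1 days.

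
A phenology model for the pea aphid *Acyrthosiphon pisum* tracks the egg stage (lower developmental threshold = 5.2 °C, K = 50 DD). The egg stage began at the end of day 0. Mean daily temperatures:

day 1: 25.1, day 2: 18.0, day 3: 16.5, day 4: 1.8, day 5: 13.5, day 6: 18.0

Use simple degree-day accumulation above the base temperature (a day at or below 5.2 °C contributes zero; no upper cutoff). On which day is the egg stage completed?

Daily DD above 5.2 °C: 19.9, 12.8, 11.3, 0.0, 8.3, 12.8.
Cumulative: 19.9, 32.7, 44.0, 44.0, 52.3, 65.1.
The total first reaches 50 DD on day 5.

day 5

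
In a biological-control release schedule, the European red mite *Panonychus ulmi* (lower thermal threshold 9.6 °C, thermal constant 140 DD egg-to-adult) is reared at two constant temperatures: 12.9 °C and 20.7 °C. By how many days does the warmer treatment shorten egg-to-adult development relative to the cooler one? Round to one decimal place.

At 12.9 °C: 140 / (12.9 − 9.6) = 140 / 3.3 = 42.424 d.
At 20.7 °C: 140 / (20.7 − 9.6) = 140 / 11.1 = 12.613 d.
Difference = |42.424 − 12.613| = 29.812 ≈ 29.8 days.

29.8 days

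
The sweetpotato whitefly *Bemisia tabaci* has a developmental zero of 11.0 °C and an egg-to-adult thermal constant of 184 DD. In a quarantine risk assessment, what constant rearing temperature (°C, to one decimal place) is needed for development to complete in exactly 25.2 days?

18.3 °C

Required daily accumulation = 184 / 25.2 = 7.302 DD/day.
T = T_base + 7.302 = 11.0 + 7.302 = 18.302 ≈ 18.3 °C.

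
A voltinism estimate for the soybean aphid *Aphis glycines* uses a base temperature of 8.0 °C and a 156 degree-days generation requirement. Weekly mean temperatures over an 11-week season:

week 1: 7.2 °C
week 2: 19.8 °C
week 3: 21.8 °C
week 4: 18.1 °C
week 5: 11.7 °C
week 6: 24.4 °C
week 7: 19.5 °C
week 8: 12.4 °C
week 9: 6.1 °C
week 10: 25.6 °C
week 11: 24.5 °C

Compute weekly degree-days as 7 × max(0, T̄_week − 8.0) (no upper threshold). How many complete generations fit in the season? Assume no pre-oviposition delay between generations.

4 generations

Weekly DD (7 × max(0, T̄ − 8.0)): 0.0, 82.6, 96.6, 70.7, 25.9, 114.8, 80.5, 30.8, 0.0, 123.2, 115.5.
Season total = 740.6 DD.
Complete generations = ⌊740.6 / 156⌋ = 4.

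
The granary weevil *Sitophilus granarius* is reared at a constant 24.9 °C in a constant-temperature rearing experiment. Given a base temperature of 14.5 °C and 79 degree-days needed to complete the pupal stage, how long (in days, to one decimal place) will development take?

7.6 days

Daily accumulation = 24.9 − 14.5 = 10.4 DD/day.
Duration = 79 / 10.4 = 7.596 ≈ 7.6 days.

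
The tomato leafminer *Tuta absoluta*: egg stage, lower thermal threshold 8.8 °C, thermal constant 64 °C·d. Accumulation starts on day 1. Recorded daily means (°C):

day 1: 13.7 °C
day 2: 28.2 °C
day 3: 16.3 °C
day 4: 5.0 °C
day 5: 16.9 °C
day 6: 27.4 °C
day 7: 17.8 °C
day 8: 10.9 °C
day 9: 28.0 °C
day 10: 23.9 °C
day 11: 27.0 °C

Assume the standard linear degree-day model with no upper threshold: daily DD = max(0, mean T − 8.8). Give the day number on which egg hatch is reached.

Daily DD above 8.8 °C: 4.9, 19.4, 7.5, 0.0, 8.1, 18.6, 9.0, 2.1, 19.2, 15.1, 18.2.
Cumulative: 4.9, 24.3, 31.8, 31.8, 39.9, 58.5, 67.5, 69.6, 88.8, 103.9, 122.1.
The total first reaches 64 DD on day 7.

day 7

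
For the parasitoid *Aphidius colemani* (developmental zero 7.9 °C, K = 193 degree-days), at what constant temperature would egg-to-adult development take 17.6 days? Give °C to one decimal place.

18.9 °C

Required daily accumulation = 193 / 17.6 = 10.966 DD/day.
T = T_base + 10.966 = 7.9 + 10.966 = 18.866 ≈ 18.9 °C.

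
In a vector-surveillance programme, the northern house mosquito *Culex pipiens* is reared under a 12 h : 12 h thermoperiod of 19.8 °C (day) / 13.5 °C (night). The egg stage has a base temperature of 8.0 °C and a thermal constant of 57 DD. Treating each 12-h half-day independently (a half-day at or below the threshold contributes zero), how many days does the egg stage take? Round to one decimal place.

6.6 days

Day half: max(0, 19.8 − 8.0) × 0.5 = 11.8 × 0.5 = 5.90 DD.
Night half: max(0, 13.5 − 8.0) × 0.5 = 5.5 × 0.5 = 2.75 DD.
Per 24 h: 8.65 DD/day.
Duration = 57 / 8.65 = 6.590 ≈ 6.6 days.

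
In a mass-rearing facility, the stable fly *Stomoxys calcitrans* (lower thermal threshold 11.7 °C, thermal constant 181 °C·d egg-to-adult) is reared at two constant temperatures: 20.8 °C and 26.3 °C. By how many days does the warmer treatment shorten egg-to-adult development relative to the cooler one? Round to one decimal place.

At 20.8 °C: 181 / (20.8 − 11.7) = 181 / 9.1 = 19.890 d.
At 26.3 °C: 181 / (26.3 − 11.7) = 181 / 14.6 = 12.397 d.
Difference = |19.890 − 12.397| = 7.493 ≈ 7.5 days.

7.5 days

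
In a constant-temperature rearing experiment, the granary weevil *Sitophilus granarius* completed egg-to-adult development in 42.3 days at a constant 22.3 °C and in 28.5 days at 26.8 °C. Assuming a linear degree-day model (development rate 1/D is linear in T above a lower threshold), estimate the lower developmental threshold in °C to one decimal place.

Equal thermal constants: D₁(T₁ − T_b) = D₂(T₂ − T_b).
42.3·(22.3 − T_b) = 28.5·(26.8 − T_b)
T_b = (42.3·22.3 − 28.5·26.8) / (42.3 − 28.5) = 179.49 / 13.8 = 13.007 °C ≈ 13.0 °C.

13.0 °C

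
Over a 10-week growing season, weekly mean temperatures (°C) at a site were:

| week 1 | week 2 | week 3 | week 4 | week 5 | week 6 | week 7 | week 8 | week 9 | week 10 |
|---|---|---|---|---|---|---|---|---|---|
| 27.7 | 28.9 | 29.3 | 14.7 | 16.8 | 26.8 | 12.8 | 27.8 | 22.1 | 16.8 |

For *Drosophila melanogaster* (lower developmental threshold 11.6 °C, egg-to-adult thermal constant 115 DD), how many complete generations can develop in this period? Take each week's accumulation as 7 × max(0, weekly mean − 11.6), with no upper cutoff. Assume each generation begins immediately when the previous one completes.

6 generations

Weekly DD (7 × max(0, T̄ − 11.6)): 112.7, 121.1, 123.9, 21.7, 36.4, 106.4, 8.4, 113.4, 73.5, 36.4.
Season total = 753.9 DD.
Complete generations = ⌊753.9 / 115⌋ = 6.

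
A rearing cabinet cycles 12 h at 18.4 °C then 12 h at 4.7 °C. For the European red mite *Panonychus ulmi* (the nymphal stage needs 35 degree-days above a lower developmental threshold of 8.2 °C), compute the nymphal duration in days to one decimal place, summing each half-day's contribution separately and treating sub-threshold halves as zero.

Day half: max(0, 18.4 − 8.2) × 0.5 = 10.2 × 0.5 = 5.10 DD.
Night half: max(0, 4.7 − 8.2) × 0.5 = 0.0 × 0.5 = 0.00 DD.
Per 24 h: 5.10 DD/day.
Duration = 35 / 5.10 = 6.863 ≈ 6.9 days.

6.9 days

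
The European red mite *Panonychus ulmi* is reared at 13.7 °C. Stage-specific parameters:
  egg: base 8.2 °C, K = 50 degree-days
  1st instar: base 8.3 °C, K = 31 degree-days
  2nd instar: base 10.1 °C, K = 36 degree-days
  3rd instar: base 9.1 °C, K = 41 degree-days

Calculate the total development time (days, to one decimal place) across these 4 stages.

egg: 50 / (13.7 − 8.2) = 50 / 5.5 = 9.091 d.
1st instar: 31 / (13.7 − 8.3) = 31 / 5.4 = 5.741 d.
2nd instar: 36 / (13.7 − 10.1) = 36 / 3.6 = 10.000 d.
3rd instar: 41 / (13.7 − 9.1) = 41 / 4.6 = 8.913 d.
Sum = 33.745 ≈ 33.7 days.

33.7 days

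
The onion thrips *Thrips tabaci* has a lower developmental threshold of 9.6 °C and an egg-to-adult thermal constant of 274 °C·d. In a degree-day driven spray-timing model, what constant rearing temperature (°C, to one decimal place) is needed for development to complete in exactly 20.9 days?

22.7 °C

Required daily accumulation = 274 / 20.9 = 13.110 DD/day.
T = T_base + 13.110 = 9.6 + 13.110 = 22.710 ≈ 22.7 °C.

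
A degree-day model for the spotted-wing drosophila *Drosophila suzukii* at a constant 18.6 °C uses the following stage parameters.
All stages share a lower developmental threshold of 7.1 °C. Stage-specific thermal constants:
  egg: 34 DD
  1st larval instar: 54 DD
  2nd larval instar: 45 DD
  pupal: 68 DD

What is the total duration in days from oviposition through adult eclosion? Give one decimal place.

Daily accumulation at 18.6 °C = 18.6 − 7.1 = 11.5 DD/day.
Total K = 34 + 54 + 45 + 68 = 201 DD.
Total duration = 201 / 11.5 = 17.478 ≈ 17.5 days.

17.5 days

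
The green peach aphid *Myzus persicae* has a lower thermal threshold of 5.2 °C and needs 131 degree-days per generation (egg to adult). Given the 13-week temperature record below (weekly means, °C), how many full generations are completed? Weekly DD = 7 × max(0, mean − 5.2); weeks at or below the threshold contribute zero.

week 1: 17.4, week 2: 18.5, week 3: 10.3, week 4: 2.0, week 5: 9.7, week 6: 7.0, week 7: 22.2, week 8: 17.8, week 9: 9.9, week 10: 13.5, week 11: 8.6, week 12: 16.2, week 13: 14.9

5 generations

Weekly DD (7 × max(0, T̄ − 5.2)): 85.4, 93.1, 35.7, 0.0, 31.5, 12.6, 119.0, 88.2, 32.9, 58.1, 23.8, 77.0, 67.9.
Season total = 725.2 DD.
Complete generations = ⌊725.2 / 131⌋ = 5.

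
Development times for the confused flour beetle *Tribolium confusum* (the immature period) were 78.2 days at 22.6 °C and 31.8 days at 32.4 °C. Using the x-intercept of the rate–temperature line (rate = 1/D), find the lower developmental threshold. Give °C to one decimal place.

Equal thermal constants: D₁(T₁ − T_b) = D₂(T₂ − T_b).
78.2·(22.6 − T_b) = 31.8·(32.4 − T_b)
T_b = (78.2·22.6 − 31.8·32.4) / (78.2 − 31.8) = 737.00 / 46.4 = 15.884 °C ≈ 15.9 °C.

15.9 °C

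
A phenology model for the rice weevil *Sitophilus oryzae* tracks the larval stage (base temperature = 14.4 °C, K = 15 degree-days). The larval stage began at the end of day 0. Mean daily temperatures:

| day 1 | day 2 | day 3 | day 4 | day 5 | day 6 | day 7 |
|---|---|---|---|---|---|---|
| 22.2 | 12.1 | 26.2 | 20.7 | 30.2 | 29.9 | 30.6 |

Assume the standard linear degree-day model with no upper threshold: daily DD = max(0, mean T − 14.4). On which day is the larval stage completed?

Daily DD above 14.4 °C: 7.8, 0.0, 11.8, 6.3, 15.8, 15.5, 16.2.
Cumulative: 7.8, 7.8, 19.6, 25.9, 41.7, 57.2, 73.4.
The total first reaches 15 DD on day 3.

day 3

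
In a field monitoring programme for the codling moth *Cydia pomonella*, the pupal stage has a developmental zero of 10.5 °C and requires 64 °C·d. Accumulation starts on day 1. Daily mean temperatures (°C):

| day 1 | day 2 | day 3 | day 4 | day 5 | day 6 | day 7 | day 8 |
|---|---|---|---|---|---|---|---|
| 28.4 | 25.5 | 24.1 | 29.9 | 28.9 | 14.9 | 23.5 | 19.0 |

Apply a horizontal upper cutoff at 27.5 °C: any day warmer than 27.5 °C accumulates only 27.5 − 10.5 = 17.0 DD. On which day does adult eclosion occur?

day 5

Daily DD above 10.5 °C (capped at 17.0): 17.0, 15.0, 13.6, 17.0, 17.0, 4.4, 13.0, 8.5.
Cumulative: 17.0, 32.0, 45.6, 62.6, 79.6, 84.0, 97.0, 105.5.
The total first reaches 64 DD on day 5.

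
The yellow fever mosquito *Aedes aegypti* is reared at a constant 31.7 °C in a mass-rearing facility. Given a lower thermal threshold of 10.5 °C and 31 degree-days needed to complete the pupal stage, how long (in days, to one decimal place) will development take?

Daily accumulation = 31.7 − 10.5 = 21.2 DD/day.
Duration = 31 / 21.2 = 1.462 ≈ 1.5 days.

1.5 days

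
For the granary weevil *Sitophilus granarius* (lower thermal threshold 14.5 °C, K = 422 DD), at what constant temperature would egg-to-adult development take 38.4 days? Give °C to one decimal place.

Required daily accumulation = 422 / 38.4 = 10.990 DD/day.
T = T_base + 10.990 = 14.5 + 10.990 = 25.490 ≈ 25.5 °C.

25.5 °C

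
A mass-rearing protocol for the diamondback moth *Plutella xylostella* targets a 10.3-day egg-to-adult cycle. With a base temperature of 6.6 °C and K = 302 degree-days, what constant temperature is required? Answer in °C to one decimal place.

Required daily accumulation = 302 / 10.3 = 29.320 DD/day.
T = T_base + 29.320 = 6.6 + 29.320 = 35.920 ≈ 35.9 °C.

35.9 °C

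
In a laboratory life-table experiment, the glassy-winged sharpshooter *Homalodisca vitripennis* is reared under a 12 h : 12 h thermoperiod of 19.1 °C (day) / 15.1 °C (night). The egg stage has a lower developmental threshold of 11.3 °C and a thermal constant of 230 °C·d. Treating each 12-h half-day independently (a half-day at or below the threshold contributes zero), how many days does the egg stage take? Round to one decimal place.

Day half: max(0, 19.1 − 11.3) × 0.5 = 7.8 × 0.5 = 3.90 DD.
Night half: max(0, 15.1 − 11.3) × 0.5 = 3.8 × 0.5 = 1.90 DD.
Per 24 h: 5.80 DD/day.
Duration = 230 / 5.80 = 39.655 ≈ 39.7 days.

39.7 days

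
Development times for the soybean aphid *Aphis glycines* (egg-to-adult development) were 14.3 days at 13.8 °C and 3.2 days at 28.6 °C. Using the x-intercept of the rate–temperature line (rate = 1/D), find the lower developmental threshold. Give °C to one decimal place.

Equal thermal constants: D₁(T₁ − T_b) = D₂(T₂ − T_b).
14.3·(13.8 − T_b) = 3.2·(28.6 − T_b)
T_b = (14.3·13.8 − 3.2·28.6) / (14.3 − 3.2) = 105.82 / 11.1 = 9.533 °C ≈ 9.5 °C.

9.5 °C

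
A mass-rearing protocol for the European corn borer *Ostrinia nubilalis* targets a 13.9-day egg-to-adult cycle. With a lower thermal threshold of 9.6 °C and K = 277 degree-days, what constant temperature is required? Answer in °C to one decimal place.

29.5 °C

Required daily accumulation = 277 / 13.9 = 19.928 DD/day.
T = T_base + 19.928 = 9.6 + 19.928 = 29.528 ≈ 29.5 °C.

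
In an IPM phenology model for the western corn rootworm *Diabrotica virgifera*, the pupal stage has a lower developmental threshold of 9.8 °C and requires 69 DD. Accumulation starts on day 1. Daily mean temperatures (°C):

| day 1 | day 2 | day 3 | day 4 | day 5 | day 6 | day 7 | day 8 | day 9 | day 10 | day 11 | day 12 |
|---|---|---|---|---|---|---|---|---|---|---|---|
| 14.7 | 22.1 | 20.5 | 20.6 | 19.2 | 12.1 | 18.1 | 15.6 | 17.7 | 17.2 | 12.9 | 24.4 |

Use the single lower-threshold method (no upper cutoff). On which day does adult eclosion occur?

day 9

Daily DD above 9.8 °C: 4.9, 12.3, 10.7, 10.8, 9.4, 2.3, 8.3, 5.8, 7.9, 7.4, 3.1, 14.6.
Cumulative: 4.9, 17.2, 27.9, 38.7, 48.1, 50.4, 58.7, 64.5, 72.4, 79.8, 82.9, 97.5.
The total first reaches 69 DD on day 9.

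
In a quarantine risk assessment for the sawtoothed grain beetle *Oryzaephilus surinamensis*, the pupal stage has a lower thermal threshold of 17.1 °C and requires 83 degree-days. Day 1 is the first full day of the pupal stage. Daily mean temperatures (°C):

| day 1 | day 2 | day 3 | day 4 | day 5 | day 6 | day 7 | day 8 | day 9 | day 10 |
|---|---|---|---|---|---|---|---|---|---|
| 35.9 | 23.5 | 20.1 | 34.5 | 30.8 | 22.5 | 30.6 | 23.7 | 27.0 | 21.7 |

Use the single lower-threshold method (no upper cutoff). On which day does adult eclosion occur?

day 8

Daily DD above 17.1 °C: 18.8, 6.4, 3.0, 17.4, 13.7, 5.4, 13.5, 6.6, 9.9, 4.6.
Cumulative: 18.8, 25.2, 28.2, 45.6, 59.3, 64.7, 78.2, 84.8, 94.7, 99.3.
The total first reaches 83 DD on day 8.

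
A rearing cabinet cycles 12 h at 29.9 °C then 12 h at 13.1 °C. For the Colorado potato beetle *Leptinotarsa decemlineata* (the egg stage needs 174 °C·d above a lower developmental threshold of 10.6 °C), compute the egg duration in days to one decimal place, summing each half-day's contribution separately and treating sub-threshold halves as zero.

Day half: max(0, 29.9 − 10.6) × 0.5 = 19.3 × 0.5 = 9.65 DD.
Night half: max(0, 13.1 − 10.6) × 0.5 = 2.5 × 0.5 = 1.25 DD.
Per 24 h: 10.90 DD/day.
Duration = 174 / 10.90 = 15.963 ≈ 16.0 days.

16.0 days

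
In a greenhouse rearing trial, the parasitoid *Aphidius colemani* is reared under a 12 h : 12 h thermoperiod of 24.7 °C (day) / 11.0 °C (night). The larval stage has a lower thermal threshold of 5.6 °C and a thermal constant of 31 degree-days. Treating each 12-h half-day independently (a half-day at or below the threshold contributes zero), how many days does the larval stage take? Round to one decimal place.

2.5 days

Day half: max(0, 24.7 − 5.6) × 0.5 = 19.1 × 0.5 = 9.55 DD.
Night half: max(0, 11.0 − 5.6) × 0.5 = 5.4 × 0.5 = 2.70 DD.
Per 24 h: 12.25 DD/day.
Duration = 31 / 12.25 = 2.531 ≈ 2.5 days.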